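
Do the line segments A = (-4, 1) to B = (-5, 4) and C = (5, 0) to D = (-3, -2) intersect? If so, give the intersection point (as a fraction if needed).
No (intersection of containing lines falls outside at least one segment)

Parametrize and solve: t = -1, s = 1. At least one of these is outside [0, 1], so the segments do not intersect.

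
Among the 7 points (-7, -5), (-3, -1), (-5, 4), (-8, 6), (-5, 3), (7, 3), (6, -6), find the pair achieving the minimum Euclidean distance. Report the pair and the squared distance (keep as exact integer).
Pair = ((-5, 4), (-5, 3)); squared distance = 1

Compute all C(7, 2) = 21 pairwise squared distances (x_i − x_j)² + (y_i − y_j)². The minimum is 1, attained by the pair ((-5, 4), (-5, 3)).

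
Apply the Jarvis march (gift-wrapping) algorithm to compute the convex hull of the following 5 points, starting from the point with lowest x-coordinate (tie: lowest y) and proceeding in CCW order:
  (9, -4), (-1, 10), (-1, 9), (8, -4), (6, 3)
Hull (CCW) = [(-1, 9), (8, -4), (9, -4), (6, 3), (-1, 10)]

Jarvis march: at each step, from the current hull vertex p, select the next vertex q as the point such that every other point lies strictly to the left of (or on) the directed line p → q. (Equivalently: for every other point r, the cross product (q − p) × (r − p) ≥ 0.)
Starting point (lowest x, tie lowest y): (-1, 9). Wrap until returning to start. Resulting hull: (-1, 9), (8, -4), (9, -4), (6, 3), (-1, 10).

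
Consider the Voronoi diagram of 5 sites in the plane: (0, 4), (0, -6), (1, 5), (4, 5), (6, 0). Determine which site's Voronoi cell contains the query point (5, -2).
Nearest site = (6, 0)

The Voronoi cell of site s contains exactly those query points closer to s than to any other site. Compute squared distances from q = (5, -2) to each site:
  (6 − 5)² + (0 − -2)² = 5
  (0 − 5)² + (-6 − -2)² = 41
  (4 − 5)² + (5 − -2)² = 50
  (0 − 5)² + (4 − -2)² = 61
  (1 − 5)² + (5 − -2)² = 65
Minimum is attained by (6, 0), so q lies in its Voronoi cell.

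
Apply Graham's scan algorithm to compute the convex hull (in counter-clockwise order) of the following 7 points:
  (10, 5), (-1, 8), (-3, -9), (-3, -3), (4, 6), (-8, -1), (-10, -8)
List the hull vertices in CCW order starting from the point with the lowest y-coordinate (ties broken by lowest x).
Hull (CCW) = [(-3, -9), (10, 5), (-1, 8), (-8, -1), (-10, -8)]

Graham scan procedure:
  1. Find the pivot p₀ = point with lowest y (tie → lowest x): (-3, -9).
  2. Sort the remaining points by polar angle around p₀.
  3. Walk through sorted points, maintaining a stack; pop the top while the last three entries make a non-left turn (cross product ≤ 0).
  4. Final stack is the convex hull in CCW order: (-3, -9), (10, 5), (-1, 8), (-8, -1), (-10, -8).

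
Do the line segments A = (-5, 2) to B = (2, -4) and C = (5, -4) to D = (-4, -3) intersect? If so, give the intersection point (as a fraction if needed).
Yes; intersection at (73/47, -170/47) (t = 44/47 on AB, s = 18/47 on CD)

Parametrize AB as A + t(B − A) = (-5 + 7 t, 2 + -6 t) and CD as C + s(D − C) = (5 + -9 s, -4 + 1 s). Solve the linear system for (t, s). Determinant = 47 ≠ 0, so a unique intersection of the containing lines exists. Solution: t = 44/47, s = 18/47 — both in [0, 1], so the segments cross. Intersection point: (73/47, -170/47).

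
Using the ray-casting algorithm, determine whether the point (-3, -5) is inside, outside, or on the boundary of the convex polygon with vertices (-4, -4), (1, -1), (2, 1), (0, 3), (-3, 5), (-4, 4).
The point (-3, -5) lies strictly outside the polygon

Cast a horizontal ray to the right from the query point and count how many polygon edges it crosses (each edge strictly once or zero times, handled with the usual half-open convention). 
Parity of crossings → even ⇒ outside.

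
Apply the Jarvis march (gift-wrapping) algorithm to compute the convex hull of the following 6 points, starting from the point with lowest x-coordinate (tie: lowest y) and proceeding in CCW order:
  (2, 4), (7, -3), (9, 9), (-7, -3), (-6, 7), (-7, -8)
Hull (CCW) = [(-7, -8), (7, -3), (9, 9), (-6, 7), (-7, -3)]

Jarvis march: at each step, from the current hull vertex p, select the next vertex q as the point such that every other point lies strictly to the left of (or on) the directed line p → q. (Equivalently: for every other point r, the cross product (q − p) × (r − p) ≥ 0.)
Starting point (lowest x, tie lowest y): (-7, -8). Wrap until returning to start. Resulting hull: (-7, -8), (7, -3), (9, 9), (-6, 7), (-7, -3).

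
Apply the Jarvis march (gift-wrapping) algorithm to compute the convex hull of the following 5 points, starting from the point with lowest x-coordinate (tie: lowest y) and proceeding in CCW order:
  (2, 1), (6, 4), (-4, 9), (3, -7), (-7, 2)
Hull (CCW) = [(-7, 2), (3, -7), (6, 4), (-4, 9)]

Jarvis march: at each step, from the current hull vertex p, select the next vertex q as the point such that every other point lies strictly to the left of (or on) the directed line p → q. (Equivalently: for every other point r, the cross product (q − p) × (r − p) ≥ 0.)
Starting point (lowest x, tie lowest y): (-7, 2). Wrap until returning to start. Resulting hull: (-7, 2), (3, -7), (6, 4), (-4, 9).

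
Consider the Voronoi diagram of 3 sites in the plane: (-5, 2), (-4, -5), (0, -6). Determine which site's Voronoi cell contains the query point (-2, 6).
Nearest site = (-5, 2)

The Voronoi cell of site s contains exactly those query points closer to s than to any other site. Compute squared distances from q = (-2, 6) to each site:
  (-5 − -2)² + (2 − 6)² = 25
  (-4 − -2)² + (-5 − 6)² = 125
  (0 − -2)² + (-6 − 6)² = 148
Minimum is attained by (-5, 2), so q lies in its Voronoi cell.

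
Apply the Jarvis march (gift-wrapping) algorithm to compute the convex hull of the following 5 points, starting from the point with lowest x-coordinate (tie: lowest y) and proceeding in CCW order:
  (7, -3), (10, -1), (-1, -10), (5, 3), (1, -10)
Hull (CCW) = [(-1, -10), (1, -10), (10, -1), (5, 3)]

Jarvis march: at each step, from the current hull vertex p, select the next vertex q as the point such that every other point lies strictly to the left of (or on) the directed line p → q. (Equivalently: for every other point r, the cross product (q − p) × (r − p) ≥ 0.)
Starting point (lowest x, tie lowest y): (-1, -10). Wrap until returning to start. Resulting hull: (-1, -10), (1, -10), (10, -1), (5, 3).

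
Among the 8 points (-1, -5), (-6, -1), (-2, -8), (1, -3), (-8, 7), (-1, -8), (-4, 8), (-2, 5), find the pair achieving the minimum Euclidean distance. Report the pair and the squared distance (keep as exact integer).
Pair = ((-2, -8), (-1, -8)); squared distance = 1

Compute all C(8, 2) = 28 pairwise squared distances (x_i − x_j)² + (y_i − y_j)². The minimum is 1, attained by the pair ((-2, -8), (-1, -8)).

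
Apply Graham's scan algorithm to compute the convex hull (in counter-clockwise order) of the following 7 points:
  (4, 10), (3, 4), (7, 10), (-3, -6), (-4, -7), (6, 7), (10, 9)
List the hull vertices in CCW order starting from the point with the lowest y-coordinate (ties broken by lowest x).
Hull (CCW) = [(-4, -7), (-3, -6), (10, 9), (7, 10), (4, 10)]

Graham scan procedure:
  1. Find the pivot p₀ = point with lowest y (tie → lowest x): (-4, -7).
  2. Sort the remaining points by polar angle around p₀.
  3. Walk through sorted points, maintaining a stack; pop the top while the last three entries make a non-left turn (cross product ≤ 0).
  4. Final stack is the convex hull in CCW order: (-4, -7), (-3, -6), (10, 9), (7, 10), (4, 10).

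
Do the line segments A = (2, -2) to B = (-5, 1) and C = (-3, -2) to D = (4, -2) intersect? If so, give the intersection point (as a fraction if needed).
Yes; intersection at (2, -2) (t = 0 on AB, s = 5/7 on CD)

Parametrize AB as A + t(B − A) = (2 + -7 t, -2 + 3 t) and CD as C + s(D − C) = (-3 + 7 s, -2 + 0 s). Solve the linear system for (t, s). Determinant = 21 ≠ 0, so a unique intersection of the containing lines exists. Solution: t = 0, s = 5/7 — both in [0, 1], so the segments cross. Intersection point: (2, -2).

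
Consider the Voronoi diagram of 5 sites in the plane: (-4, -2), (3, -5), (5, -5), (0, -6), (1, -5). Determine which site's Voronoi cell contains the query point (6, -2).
Nearest site = (5, -5)

The Voronoi cell of site s contains exactly those query points closer to s than to any other site. Compute squared distances from q = (6, -2) to each site:
  (5 − 6)² + (-5 − -2)² = 10
  (3 − 6)² + (-5 − -2)² = 18
  (1 − 6)² + (-5 − -2)² = 34
  (0 − 6)² + (-6 − -2)² = 52
  (-4 − 6)² + (-2 − -2)² = 100
Minimum is attained by (5, -5), so q lies in its Voronoi cell.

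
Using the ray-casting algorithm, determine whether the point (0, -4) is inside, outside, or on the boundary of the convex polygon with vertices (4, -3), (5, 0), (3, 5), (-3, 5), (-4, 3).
The point (0, -4) lies strictly outside the polygon

Cast a horizontal ray to the right from the query point and count how many polygon edges it crosses (each edge strictly once or zero times, handled with the usual half-open convention). 
Parity of crossings → even ⇒ outside.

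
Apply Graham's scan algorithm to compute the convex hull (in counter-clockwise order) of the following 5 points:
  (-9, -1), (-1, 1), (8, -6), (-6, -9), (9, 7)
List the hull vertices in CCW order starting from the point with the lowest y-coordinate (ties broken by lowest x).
Hull (CCW) = [(-6, -9), (8, -6), (9, 7), (-9, -1)]

Graham scan procedure:
  1. Find the pivot p₀ = point with lowest y (tie → lowest x): (-6, -9).
  2. Sort the remaining points by polar angle around p₀.
  3. Walk through sorted points, maintaining a stack; pop the top while the last three entries make a non-left turn (cross product ≤ 0).
  4. Final stack is the convex hull in CCW order: (-6, -9), (8, -6), (9, 7), (-9, -1).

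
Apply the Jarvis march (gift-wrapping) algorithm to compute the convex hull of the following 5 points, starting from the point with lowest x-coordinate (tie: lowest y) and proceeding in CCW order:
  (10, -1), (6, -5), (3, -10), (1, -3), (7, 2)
Hull (CCW) = [(1, -3), (3, -10), (10, -1), (7, 2)]

Jarvis march: at each step, from the current hull vertex p, select the next vertex q as the point such that every other point lies strictly to the left of (or on) the directed line p → q. (Equivalently: for every other point r, the cross product (q − p) × (r − p) ≥ 0.)
Starting point (lowest x, tie lowest y): (1, -3). Wrap until returning to start. Resulting hull: (1, -3), (3, -10), (10, -1), (7, 2).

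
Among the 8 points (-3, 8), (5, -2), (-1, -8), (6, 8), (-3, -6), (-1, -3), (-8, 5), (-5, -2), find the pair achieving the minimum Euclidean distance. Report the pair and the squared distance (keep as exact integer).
Pair = ((-1, -8), (-3, -6)); squared distance = 8

Compute all C(8, 2) = 28 pairwise squared distances (x_i − x_j)² + (y_i − y_j)². The minimum is 8, attained by the pair ((-1, -8), (-3, -6)).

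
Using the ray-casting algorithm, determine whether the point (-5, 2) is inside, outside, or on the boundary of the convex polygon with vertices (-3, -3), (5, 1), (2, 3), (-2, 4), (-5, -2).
The point (-5, 2) lies strictly outside the polygon

Cast a horizontal ray to the right from the query point and count how many polygon edges it crosses (each edge strictly once or zero times, handled with the usual half-open convention). 
Parity of crossings → even ⇒ outside.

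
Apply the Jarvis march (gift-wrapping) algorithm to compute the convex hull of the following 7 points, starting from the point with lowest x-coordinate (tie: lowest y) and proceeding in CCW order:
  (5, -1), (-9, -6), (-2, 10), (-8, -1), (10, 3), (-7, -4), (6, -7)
Hull (CCW) = [(-9, -6), (6, -7), (10, 3), (-2, 10), (-8, -1)]

Jarvis march: at each step, from the current hull vertex p, select the next vertex q as the point such that every other point lies strictly to the left of (or on) the directed line p → q. (Equivalently: for every other point r, the cross product (q − p) × (r − p) ≥ 0.)
Starting point (lowest x, tie lowest y): (-9, -6). Wrap until returning to start. Resulting hull: (-9, -6), (6, -7), (10, 3), (-2, 10), (-8, -1).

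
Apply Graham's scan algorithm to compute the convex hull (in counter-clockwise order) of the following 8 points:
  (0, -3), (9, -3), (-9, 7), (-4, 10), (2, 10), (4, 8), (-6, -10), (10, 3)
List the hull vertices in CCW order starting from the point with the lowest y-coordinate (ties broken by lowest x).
Hull (CCW) = [(-6, -10), (9, -3), (10, 3), (2, 10), (-4, 10), (-9, 7)]

Graham scan procedure:
  1. Find the pivot p₀ = point with lowest y (tie → lowest x): (-6, -10).
  2. Sort the remaining points by polar angle around p₀.
  3. Walk through sorted points, maintaining a stack; pop the top while the last three entries make a non-left turn (cross product ≤ 0).
  4. Final stack is the convex hull in CCW order: (-6, -10), (9, -3), (10, 3), (2, 10), (-4, 10), (-9, 7).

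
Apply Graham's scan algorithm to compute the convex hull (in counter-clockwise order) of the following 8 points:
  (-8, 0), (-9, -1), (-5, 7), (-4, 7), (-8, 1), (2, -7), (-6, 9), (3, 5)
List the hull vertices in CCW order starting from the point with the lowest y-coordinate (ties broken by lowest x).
Hull (CCW) = [(2, -7), (3, 5), (-6, 9), (-9, -1)]

Graham scan procedure:
  1. Find the pivot p₀ = point with lowest y (tie → lowest x): (2, -7).
  2. Sort the remaining points by polar angle around p₀.
  3. Walk through sorted points, maintaining a stack; pop the top while the last three entries make a non-left turn (cross product ≤ 0).
  4. Final stack is the convex hull in CCW order: (2, -7), (3, 5), (-6, 9), (-9, -1).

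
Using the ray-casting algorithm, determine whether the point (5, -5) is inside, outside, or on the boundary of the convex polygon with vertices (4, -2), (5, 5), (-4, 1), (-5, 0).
The point (5, -5) lies strictly outside the polygon

Cast a horizontal ray to the right from the query point and count how many polygon edges it crosses (each edge strictly once or zero times, handled with the usual half-open convention). 
Parity of crossings → even ⇒ outside.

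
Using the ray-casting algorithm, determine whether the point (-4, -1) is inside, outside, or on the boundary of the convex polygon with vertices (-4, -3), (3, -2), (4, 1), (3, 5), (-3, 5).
The point (-4, -1) lies strictly outside the polygon

Cast a horizontal ray to the right from the query point and count how many polygon edges it crosses (each edge strictly once or zero times, handled with the usual half-open convention). 
Parity of crossings → even ⇒ outside.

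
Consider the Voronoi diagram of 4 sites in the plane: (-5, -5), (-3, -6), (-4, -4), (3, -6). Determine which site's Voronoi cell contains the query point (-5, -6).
Nearest site = (-5, -5)

The Voronoi cell of site s contains exactly those query points closer to s than to any other site. Compute squared distances from q = (-5, -6) to each site:
  (-5 − -5)² + (-5 − -6)² = 1
  (-3 − -5)² + (-6 − -6)² = 4
  (-4 − -5)² + (-4 − -6)² = 5
  (3 − -5)² + (-6 − -6)² = 64
Minimum is attained by (-5, -5), so q lies in its Voronoi cell.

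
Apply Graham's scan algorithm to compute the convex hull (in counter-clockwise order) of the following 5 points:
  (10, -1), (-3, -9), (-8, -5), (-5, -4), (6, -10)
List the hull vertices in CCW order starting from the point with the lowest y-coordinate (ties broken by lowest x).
Hull (CCW) = [(6, -10), (10, -1), (-5, -4), (-8, -5), (-3, -9)]

Graham scan procedure:
  1. Find the pivot p₀ = point with lowest y (tie → lowest x): (6, -10).
  2. Sort the remaining points by polar angle around p₀.
  3. Walk through sorted points, maintaining a stack; pop the top while the last three entries make a non-left turn (cross product ≤ 0).
  4. Final stack is the convex hull in CCW order: (6, -10), (10, -1), (-5, -4), (-8, -5), (-3, -9).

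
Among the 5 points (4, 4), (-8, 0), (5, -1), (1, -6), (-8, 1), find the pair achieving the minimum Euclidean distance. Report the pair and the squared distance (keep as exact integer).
Pair = ((-8, 0), (-8, 1)); squared distance = 1

Compute all C(5, 2) = 10 pairwise squared distances (x_i − x_j)² + (y_i − y_j)². The minimum is 1, attained by the pair ((-8, 0), (-8, 1)).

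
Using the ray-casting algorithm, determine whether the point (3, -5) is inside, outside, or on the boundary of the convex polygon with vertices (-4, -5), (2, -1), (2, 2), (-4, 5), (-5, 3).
The point (3, -5) lies strictly outside the polygon

Cast a horizontal ray to the right from the query point and count how many polygon edges it crosses (each edge strictly once or zero times, handled with the usual half-open convention). 
Parity of crossings → even ⇒ outside.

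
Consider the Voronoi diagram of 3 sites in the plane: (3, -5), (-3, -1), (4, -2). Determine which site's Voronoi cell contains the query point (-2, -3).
Nearest site = (-3, -1)

The Voronoi cell of site s contains exactly those query points closer to s than to any other site. Compute squared distances from q = (-2, -3) to each site:
  (-3 − -2)² + (-1 − -3)² = 5
  (3 − -2)² + (-5 − -3)² = 29
  (4 − -2)² + (-2 − -3)² = 37
Minimum is attained by (-3, -1), so q lies in its Voronoi cell.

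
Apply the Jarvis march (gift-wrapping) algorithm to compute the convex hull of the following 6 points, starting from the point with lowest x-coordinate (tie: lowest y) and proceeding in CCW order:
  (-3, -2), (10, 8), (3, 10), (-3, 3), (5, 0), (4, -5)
Hull (CCW) = [(-3, -2), (4, -5), (10, 8), (3, 10), (-3, 3)]

Jarvis march: at each step, from the current hull vertex p, select the next vertex q as the point such that every other point lies strictly to the left of (or on) the directed line p → q. (Equivalently: for every other point r, the cross product (q − p) × (r − p) ≥ 0.)
Starting point (lowest x, tie lowest y): (-3, -2). Wrap until returning to start. Resulting hull: (-3, -2), (4, -5), (10, 8), (3, 10), (-3, 3).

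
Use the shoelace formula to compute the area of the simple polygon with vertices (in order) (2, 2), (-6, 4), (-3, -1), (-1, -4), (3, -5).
Area = 41

Shoelace formula: Area = (1/2) |Σ_i (x_i · y_{i+1} − x_{i+1} · y_i)| (indices mod n). Compute each cross term:
  (2)(4) − (-6)(2) = 20
  (-6)(-1) − (-3)(4) = 18
  (-3)(-4) − (-1)(-1) = 11
  (-1)(-5) − (3)(-4) = 17
  (3)(2) − (2)(-5) = 16
Sum = 82, so (signed) Area = 82/2 = 41, |Area| = 41.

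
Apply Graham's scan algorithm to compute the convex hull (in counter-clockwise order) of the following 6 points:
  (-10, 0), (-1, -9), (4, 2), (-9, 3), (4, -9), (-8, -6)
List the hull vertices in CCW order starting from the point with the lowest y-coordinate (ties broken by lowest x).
Hull (CCW) = [(-1, -9), (4, -9), (4, 2), (-9, 3), (-10, 0), (-8, -6)]

Graham scan procedure:
  1. Find the pivot p₀ = point with lowest y (tie → lowest x): (-1, -9).
  2. Sort the remaining points by polar angle around p₀.
  3. Walk through sorted points, maintaining a stack; pop the top while the last three entries make a non-left turn (cross product ≤ 0).
  4. Final stack is the convex hull in CCW order: (-1, -9), (4, -9), (4, 2), (-9, 3), (-10, 0), (-8, -6).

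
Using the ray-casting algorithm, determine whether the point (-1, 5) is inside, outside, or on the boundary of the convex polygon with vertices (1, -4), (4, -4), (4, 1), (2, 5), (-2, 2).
The point (-1, 5) lies strictly outside the polygon

Cast a horizontal ray to the right from the query point and count how many polygon edges it crosses (each edge strictly once or zero times, handled with the usual half-open convention). 
Parity of crossings → even ⇒ outside.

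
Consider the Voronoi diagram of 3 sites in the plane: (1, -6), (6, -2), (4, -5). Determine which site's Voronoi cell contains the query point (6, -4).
Nearest site = (6, -2)

The Voronoi cell of site s contains exactly those query points closer to s than to any other site. Compute squared distances from q = (6, -4) to each site:
  (6 − 6)² + (-2 − -4)² = 4
  (4 − 6)² + (-5 − -4)² = 5
  (1 − 6)² + (-6 − -4)² = 29
Minimum is attained by (6, -2), so q lies in its Voronoi cell.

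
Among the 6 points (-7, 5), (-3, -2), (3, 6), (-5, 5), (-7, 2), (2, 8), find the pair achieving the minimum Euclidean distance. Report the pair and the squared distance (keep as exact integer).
Pair = ((-7, 5), (-5, 5)); squared distance = 4

Compute all C(6, 2) = 15 pairwise squared distances (x_i − x_j)² + (y_i − y_j)². The minimum is 4, attained by the pair ((-7, 5), (-5, 5)).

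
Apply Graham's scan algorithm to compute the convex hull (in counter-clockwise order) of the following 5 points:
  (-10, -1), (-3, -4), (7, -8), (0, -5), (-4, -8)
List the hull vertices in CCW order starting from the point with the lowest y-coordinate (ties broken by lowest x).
Hull (CCW) = [(-4, -8), (7, -8), (0, -5), (-10, -1)]

Graham scan procedure:
  1. Find the pivot p₀ = point with lowest y (tie → lowest x): (-4, -8).
  2. Sort the remaining points by polar angle around p₀.
  3. Walk through sorted points, maintaining a stack; pop the top while the last three entries make a non-left turn (cross product ≤ 0).
  4. Final stack is the convex hull in CCW order: (-4, -8), (7, -8), (0, -5), (-10, -1).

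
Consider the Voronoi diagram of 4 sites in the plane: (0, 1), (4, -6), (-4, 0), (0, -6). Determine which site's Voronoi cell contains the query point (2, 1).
Nearest site = (0, 1)

The Voronoi cell of site s contains exactly those query points closer to s than to any other site. Compute squared distances from q = (2, 1) to each site:
  (0 − 2)² + (1 − 1)² = 4
  (-4 − 2)² + (0 − 1)² = 37
  (0 − 2)² + (-6 − 1)² = 53
  (4 − 2)² + (-6 − 1)² = 53
Minimum is attained by (0, 1), so q lies in its Voronoi cell.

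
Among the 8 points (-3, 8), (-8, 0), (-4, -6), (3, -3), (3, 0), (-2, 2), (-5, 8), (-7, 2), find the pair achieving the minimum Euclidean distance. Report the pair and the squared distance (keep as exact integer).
Pair = ((-3, 8), (-5, 8)); squared distance = 4

Compute all C(8, 2) = 28 pairwise squared distances (x_i − x_j)² + (y_i − y_j)². The minimum is 4, attained by the pair ((-3, 8), (-5, 8)).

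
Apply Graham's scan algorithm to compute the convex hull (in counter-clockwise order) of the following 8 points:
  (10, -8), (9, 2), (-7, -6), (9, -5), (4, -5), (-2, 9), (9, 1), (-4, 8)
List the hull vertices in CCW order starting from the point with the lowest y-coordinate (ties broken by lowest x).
Hull (CCW) = [(10, -8), (9, 2), (-2, 9), (-4, 8), (-7, -6)]

Graham scan procedure:
  1. Find the pivot p₀ = point with lowest y (tie → lowest x): (10, -8).
  2. Sort the remaining points by polar angle around p₀.
  3. Walk through sorted points, maintaining a stack; pop the top while the last three entries make a non-left turn (cross product ≤ 0).
  4. Final stack is the convex hull in CCW order: (10, -8), (9, 2), (-2, 9), (-4, 8), (-7, -6).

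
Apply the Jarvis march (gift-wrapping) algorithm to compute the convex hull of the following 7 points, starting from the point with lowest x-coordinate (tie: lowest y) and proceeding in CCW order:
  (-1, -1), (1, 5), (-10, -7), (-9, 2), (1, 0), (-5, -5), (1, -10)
Hull (CCW) = [(-10, -7), (1, -10), (1, 5), (-9, 2)]

Jarvis march: at each step, from the current hull vertex p, select the next vertex q as the point such that every other point lies strictly to the left of (or on) the directed line p → q. (Equivalently: for every other point r, the cross product (q − p) × (r − p) ≥ 0.)
Starting point (lowest x, tie lowest y): (-10, -7). Wrap until returning to start. Resulting hull: (-10, -7), (1, -10), (1, 5), (-9, 2).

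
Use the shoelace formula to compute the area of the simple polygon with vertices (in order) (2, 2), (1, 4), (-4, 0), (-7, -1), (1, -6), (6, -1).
Area = 59

Shoelace formula: Area = (1/2) |Σ_i (x_i · y_{i+1} − x_{i+1} · y_i)| (indices mod n). Compute each cross term:
  (2)(4) − (1)(2) = 6
  (1)(0) − (-4)(4) = 16
  (-4)(-1) − (-7)(0) = 4
  (-7)(-6) − (1)(-1) = 43
  (1)(-1) − (6)(-6) = 35
  (6)(2) − (2)(-1) = 14
Sum = 118, so (signed) Area = 118/2 = 59, |Area| = 59.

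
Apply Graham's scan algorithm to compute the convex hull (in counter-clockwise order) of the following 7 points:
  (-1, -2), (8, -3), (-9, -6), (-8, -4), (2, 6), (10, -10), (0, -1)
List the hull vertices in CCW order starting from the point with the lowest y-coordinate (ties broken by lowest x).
Hull (CCW) = [(10, -10), (8, -3), (2, 6), (-8, -4), (-9, -6)]

Graham scan procedure:
  1. Find the pivot p₀ = point with lowest y (tie → lowest x): (10, -10).
  2. Sort the remaining points by polar angle around p₀.
  3. Walk through sorted points, maintaining a stack; pop the top while the last three entries make a non-left turn (cross product ≤ 0).
  4. Final stack is the convex hull in CCW order: (10, -10), (8, -3), (2, 6), (-8, -4), (-9, -6).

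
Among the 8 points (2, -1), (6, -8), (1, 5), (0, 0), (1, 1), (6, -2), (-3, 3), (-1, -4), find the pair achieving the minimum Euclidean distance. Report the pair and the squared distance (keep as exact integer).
Pair = ((0, 0), (1, 1)); squared distance = 2

Compute all C(8, 2) = 28 pairwise squared distances (x_i − x_j)² + (y_i − y_j)². The minimum is 2, attained by the pair ((0, 0), (1, 1)).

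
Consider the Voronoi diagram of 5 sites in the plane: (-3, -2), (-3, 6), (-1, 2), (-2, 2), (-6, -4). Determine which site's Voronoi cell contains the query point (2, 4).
Nearest site = (-1, 2)

The Voronoi cell of site s contains exactly those query points closer to s than to any other site. Compute squared distances from q = (2, 4) to each site:
  (-1 − 2)² + (2 − 4)² = 13
  (-2 − 2)² + (2 − 4)² = 20
  (-3 − 2)² + (6 − 4)² = 29
  (-3 − 2)² + (-2 − 4)² = 61
  (-6 − 2)² + (-4 − 4)² = 128
Minimum is attained by (-1, 2), so q lies in its Voronoi cell.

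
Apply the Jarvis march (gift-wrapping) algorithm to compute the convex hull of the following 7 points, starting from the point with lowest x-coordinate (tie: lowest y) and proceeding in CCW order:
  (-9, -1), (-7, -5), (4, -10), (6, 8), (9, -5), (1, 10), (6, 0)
Hull (CCW) = [(-9, -1), (-7, -5), (4, -10), (9, -5), (6, 8), (1, 10)]

Jarvis march: at each step, from the current hull vertex p, select the next vertex q as the point such that every other point lies strictly to the left of (or on) the directed line p → q. (Equivalently: for every other point r, the cross product (q − p) × (r − p) ≥ 0.)
Starting point (lowest x, tie lowest y): (-9, -1). Wrap until returning to start. Resulting hull: (-9, -1), (-7, -5), (4, -10), (9, -5), (6, 8), (1, 10).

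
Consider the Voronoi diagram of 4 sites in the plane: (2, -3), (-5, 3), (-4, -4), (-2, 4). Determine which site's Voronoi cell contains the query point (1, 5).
Nearest site = (-2, 4)

The Voronoi cell of site s contains exactly those query points closer to s than to any other site. Compute squared distances from q = (1, 5) to each site:
  (-2 − 1)² + (4 − 5)² = 10
  (-5 − 1)² + (3 − 5)² = 40
  (2 − 1)² + (-3 − 5)² = 65
  (-4 − 1)² + (-4 − 5)² = 106
Minimum is attained by (-2, 4), so q lies in its Voronoi cell.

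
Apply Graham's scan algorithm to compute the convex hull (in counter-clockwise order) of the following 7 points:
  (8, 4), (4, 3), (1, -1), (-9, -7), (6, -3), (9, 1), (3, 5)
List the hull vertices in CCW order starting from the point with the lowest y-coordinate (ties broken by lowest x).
Hull (CCW) = [(-9, -7), (6, -3), (9, 1), (8, 4), (3, 5)]

Graham scan procedure:
  1. Find the pivot p₀ = point with lowest y (tie → lowest x): (-9, -7).
  2. Sort the remaining points by polar angle around p₀.
  3. Walk through sorted points, maintaining a stack; pop the top while the last three entries make a non-left turn (cross product ≤ 0).
  4. Final stack is the convex hull in CCW order: (-9, -7), (6, -3), (9, 1), (8, 4), (3, 5).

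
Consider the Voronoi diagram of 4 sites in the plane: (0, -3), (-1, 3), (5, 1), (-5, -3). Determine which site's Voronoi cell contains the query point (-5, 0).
Nearest site = (-5, -3)

The Voronoi cell of site s contains exactly those query points closer to s than to any other site. Compute squared distances from q = (-5, 0) to each site:
  (-5 − -5)² + (-3 − 0)² = 9
  (-1 − -5)² + (3 − 0)² = 25
  (0 − -5)² + (-3 − 0)² = 34
  (5 − -5)² + (1 − 0)² = 101
Minimum is attained by (-5, -3), so q lies in its Voronoi cell.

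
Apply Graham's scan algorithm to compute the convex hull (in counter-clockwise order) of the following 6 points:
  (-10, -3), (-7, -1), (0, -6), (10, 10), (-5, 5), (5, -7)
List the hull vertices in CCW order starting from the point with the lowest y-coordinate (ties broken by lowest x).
Hull (CCW) = [(5, -7), (10, 10), (-5, 5), (-10, -3), (0, -6)]

Graham scan procedure:
  1. Find the pivot p₀ = point with lowest y (tie → lowest x): (5, -7).
  2. Sort the remaining points by polar angle around p₀.
  3. Walk through sorted points, maintaining a stack; pop the top while the last three entries make a non-left turn (cross product ≤ 0).
  4. Final stack is the convex hull in CCW order: (5, -7), (10, 10), (-5, 5), (-10, -3), (0, -6).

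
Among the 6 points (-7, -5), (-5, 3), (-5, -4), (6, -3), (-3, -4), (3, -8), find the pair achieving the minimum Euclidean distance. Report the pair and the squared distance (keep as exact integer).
Pair = ((-5, -4), (-3, -4)); squared distance = 4

Compute all C(6, 2) = 15 pairwise squared distances (x_i − x_j)² + (y_i − y_j)². The minimum is 4, attained by the pair ((-5, -4), (-3, -4)).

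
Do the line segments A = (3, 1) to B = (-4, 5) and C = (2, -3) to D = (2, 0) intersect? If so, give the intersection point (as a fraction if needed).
No (intersection of containing lines falls outside at least one segment)

Parametrize and solve: t = 1/7, s = 32/21. At least one of these is outside [0, 1], so the segments do not intersect.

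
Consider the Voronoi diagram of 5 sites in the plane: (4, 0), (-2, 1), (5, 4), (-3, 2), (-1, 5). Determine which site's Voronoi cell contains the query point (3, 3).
Nearest site = (5, 4)

The Voronoi cell of site s contains exactly those query points closer to s than to any other site. Compute squared distances from q = (3, 3) to each site:
  (5 − 3)² + (4 − 3)² = 5
  (4 − 3)² + (0 − 3)² = 10
  (-1 − 3)² + (5 − 3)² = 20
  (-2 − 3)² + (1 − 3)² = 29
  (-3 − 3)² + (2 − 3)² = 37
Minimum is attained by (5, 4), so q lies in its Voronoi cell.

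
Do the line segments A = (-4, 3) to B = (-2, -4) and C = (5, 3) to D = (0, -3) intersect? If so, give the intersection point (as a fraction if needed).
No (intersection of containing lines falls outside at least one segment)

Parametrize and solve: t = 54/47, s = 63/47. At least one of these is outside [0, 1], so the segments do not intersect.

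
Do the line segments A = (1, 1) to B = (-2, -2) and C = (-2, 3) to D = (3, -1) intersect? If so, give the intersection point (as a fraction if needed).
Yes; intersection at (7/9, 7/9) (t = 2/27 on AB, s = 5/9 on CD)

Parametrize AB as A + t(B − A) = (1 + -3 t, 1 + -3 t) and CD as C + s(D − C) = (-2 + 5 s, 3 + -4 s). Solve the linear system for (t, s). Determinant = -27 ≠ 0, so a unique intersection of the containing lines exists. Solution: t = 2/27, s = 5/9 — both in [0, 1], so the segments cross. Intersection point: (7/9, 7/9).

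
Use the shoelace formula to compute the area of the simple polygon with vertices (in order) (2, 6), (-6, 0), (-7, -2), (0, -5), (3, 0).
Area = 58

Shoelace formula: Area = (1/2) |Σ_i (x_i · y_{i+1} − x_{i+1} · y_i)| (indices mod n). Compute each cross term:
  (2)(0) − (-6)(6) = 36
  (-6)(-2) − (-7)(0) = 12
  (-7)(-5) − (0)(-2) = 35
  (0)(0) − (3)(-5) = 15
  (3)(6) − (2)(0) = 18
Sum = 116, so (signed) Area = 116/2 = 58, |Area| = 58.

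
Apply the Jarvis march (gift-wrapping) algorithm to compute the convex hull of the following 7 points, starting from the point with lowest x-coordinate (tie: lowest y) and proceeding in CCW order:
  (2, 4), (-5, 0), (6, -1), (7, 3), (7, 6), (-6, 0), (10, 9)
Hull (CCW) = [(-6, 0), (6, -1), (10, 9)]

Jarvis march: at each step, from the current hull vertex p, select the next vertex q as the point such that every other point lies strictly to the left of (or on) the directed line p → q. (Equivalently: for every other point r, the cross product (q − p) × (r − p) ≥ 0.)
Starting point (lowest x, tie lowest y): (-6, 0). Wrap until returning to start. Resulting hull: (-6, 0), (6, -1), (10, 9).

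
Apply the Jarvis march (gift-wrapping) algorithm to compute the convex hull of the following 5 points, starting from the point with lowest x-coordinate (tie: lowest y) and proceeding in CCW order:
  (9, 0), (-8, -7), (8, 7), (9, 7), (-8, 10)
Hull (CCW) = [(-8, -7), (9, 0), (9, 7), (-8, 10)]

Jarvis march: at each step, from the current hull vertex p, select the next vertex q as the point such that every other point lies strictly to the left of (or on) the directed line p → q. (Equivalently: for every other point r, the cross product (q − p) × (r − p) ≥ 0.)
Starting point (lowest x, tie lowest y): (-8, -7). Wrap until returning to start. Resulting hull: (-8, -7), (9, 0), (9, 7), (-8, 10).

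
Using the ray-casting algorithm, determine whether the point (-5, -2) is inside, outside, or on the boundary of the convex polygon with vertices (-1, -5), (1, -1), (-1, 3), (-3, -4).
The point (-5, -2) lies strictly outside the polygon

Cast a horizontal ray to the right from the query point and count how many polygon edges it crosses (each edge strictly once or zero times, handled with the usual half-open convention). 
Parity of crossings → even ⇒ outside.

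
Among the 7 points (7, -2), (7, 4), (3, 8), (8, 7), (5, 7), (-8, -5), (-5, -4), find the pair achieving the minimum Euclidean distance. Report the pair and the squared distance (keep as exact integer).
Pair = ((3, 8), (5, 7)); squared distance = 5

Compute all C(7, 2) = 21 pairwise squared distances (x_i − x_j)² + (y_i − y_j)². The minimum is 5, attained by the pair ((3, 8), (5, 7)).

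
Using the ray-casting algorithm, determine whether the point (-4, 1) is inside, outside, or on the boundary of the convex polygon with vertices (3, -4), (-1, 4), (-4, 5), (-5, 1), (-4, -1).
The point (-4, 1) lies strictly inside the polygon

Cast a horizontal ray to the right from the query point and count how many polygon edges it crosses (each edge strictly once or zero times, handled with the usual half-open convention). 
Parity of crossings → odd ⇒ inside.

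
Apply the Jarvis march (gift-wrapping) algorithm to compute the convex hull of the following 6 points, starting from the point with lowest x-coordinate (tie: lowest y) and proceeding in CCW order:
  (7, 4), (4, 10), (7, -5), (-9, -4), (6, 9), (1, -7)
Hull (CCW) = [(-9, -4), (1, -7), (7, -5), (7, 4), (6, 9), (4, 10)]

Jarvis march: at each step, from the current hull vertex p, select the next vertex q as the point such that every other point lies strictly to the left of (or on) the directed line p → q. (Equivalently: for every other point r, the cross product (q − p) × (r − p) ≥ 0.)
Starting point (lowest x, tie lowest y): (-9, -4). Wrap until returning to start. Resulting hull: (-9, -4), (1, -7), (7, -5), (7, 4), (6, 9), (4, 10).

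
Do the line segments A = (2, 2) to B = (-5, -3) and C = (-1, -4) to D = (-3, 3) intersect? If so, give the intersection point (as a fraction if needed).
Yes; intersection at (-113/59, -47/59) (t = 33/59 on AB, s = 27/59 on CD)

Parametrize AB as A + t(B − A) = (2 + -7 t, 2 + -5 t) and CD as C + s(D − C) = (-1 + -2 s, -4 + 7 s). Solve the linear system for (t, s). Determinant = 59 ≠ 0, so a unique intersection of the containing lines exists. Solution: t = 33/59, s = 27/59 — both in [0, 1], so the segments cross. Intersection point: (-113/59, -47/59).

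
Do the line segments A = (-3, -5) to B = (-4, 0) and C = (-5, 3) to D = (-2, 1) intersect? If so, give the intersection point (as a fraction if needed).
No (intersection of containing lines falls outside at least one segment)

Parametrize and solve: t = 20/13, s = 2/13. At least one of these is outside [0, 1], so the segments do not intersect.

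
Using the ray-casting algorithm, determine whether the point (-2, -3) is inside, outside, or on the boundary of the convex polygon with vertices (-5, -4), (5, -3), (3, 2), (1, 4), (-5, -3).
The point (-2, -3) lies strictly inside the polygon

Cast a horizontal ray to the right from the query point and count how many polygon edges it crosses (each edge strictly once or zero times, handled with the usual half-open convention). 
Parity of crossings → odd ⇒ inside.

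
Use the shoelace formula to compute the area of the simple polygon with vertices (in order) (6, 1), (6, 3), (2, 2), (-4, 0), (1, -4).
Area = 67/2

Shoelace formula: Area = (1/2) |Σ_i (x_i · y_{i+1} − x_{i+1} · y_i)| (indices mod n). Compute each cross term:
  (6)(3) − (6)(1) = 12
  (6)(2) − (2)(3) = 6
  (2)(0) − (-4)(2) = 8
  (-4)(-4) − (1)(0) = 16
  (1)(1) − (6)(-4) = 25
Sum = 67, so (signed) Area = 67/2 = 67/2, |Area| = 67/2.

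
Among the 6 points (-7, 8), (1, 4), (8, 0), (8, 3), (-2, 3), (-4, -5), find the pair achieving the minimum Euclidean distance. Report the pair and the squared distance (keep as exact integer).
Pair = ((8, 0), (8, 3)); squared distance = 9

Compute all C(6, 2) = 15 pairwise squared distances (x_i − x_j)² + (y_i − y_j)². The minimum is 9, attained by the pair ((8, 0), (8, 3)).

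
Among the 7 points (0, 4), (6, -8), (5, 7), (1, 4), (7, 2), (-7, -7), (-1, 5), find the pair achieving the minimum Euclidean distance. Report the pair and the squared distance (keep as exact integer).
Pair = ((0, 4), (1, 4)); squared distance = 1

Compute all C(7, 2) = 21 pairwise squared distances (x_i − x_j)² + (y_i − y_j)². The minimum is 1, attained by the pair ((0, 4), (1, 4)).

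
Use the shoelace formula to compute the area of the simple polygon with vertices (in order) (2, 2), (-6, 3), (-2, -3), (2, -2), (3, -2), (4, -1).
Area = 69/2

Shoelace formula: Area = (1/2) |Σ_i (x_i · y_{i+1} − x_{i+1} · y_i)| (indices mod n). Compute each cross term:
  (2)(3) − (-6)(2) = 18
  (-6)(-3) − (-2)(3) = 24
  (-2)(-2) − (2)(-3) = 10
  (2)(-2) − (3)(-2) = 2
  (3)(-1) − (4)(-2) = 5
  (4)(2) − (2)(-1) = 10
Sum = 69, so (signed) Area = 69/2 = 69/2, |Area| = 69/2.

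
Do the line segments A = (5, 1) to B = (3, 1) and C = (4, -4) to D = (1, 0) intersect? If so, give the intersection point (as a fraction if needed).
No (intersection of containing lines falls outside at least one segment)

Parametrize and solve: t = 19/8, s = 5/4. At least one of these is outside [0, 1], so the segments do not intersect.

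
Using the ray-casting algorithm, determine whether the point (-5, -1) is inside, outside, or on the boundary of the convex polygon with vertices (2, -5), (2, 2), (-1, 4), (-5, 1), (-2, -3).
The point (-5, -1) lies strictly outside the polygon

Cast a horizontal ray to the right from the query point and count how many polygon edges it crosses (each edge strictly once or zero times, handled with the usual half-open convention). 
Parity of crossings → even ⇒ outside.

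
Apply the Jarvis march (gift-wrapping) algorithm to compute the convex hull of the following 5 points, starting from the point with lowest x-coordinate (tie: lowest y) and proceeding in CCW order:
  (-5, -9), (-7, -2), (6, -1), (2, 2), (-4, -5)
Hull (CCW) = [(-7, -2), (-5, -9), (6, -1), (2, 2)]

Jarvis march: at each step, from the current hull vertex p, select the next vertex q as the point such that every other point lies strictly to the left of (or on) the directed line p → q. (Equivalently: for every other point r, the cross product (q − p) × (r − p) ≥ 0.)
Starting point (lowest x, tie lowest y): (-7, -2). Wrap until returning to start. Resulting hull: (-7, -2), (-5, -9), (6, -1), (2, 2).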